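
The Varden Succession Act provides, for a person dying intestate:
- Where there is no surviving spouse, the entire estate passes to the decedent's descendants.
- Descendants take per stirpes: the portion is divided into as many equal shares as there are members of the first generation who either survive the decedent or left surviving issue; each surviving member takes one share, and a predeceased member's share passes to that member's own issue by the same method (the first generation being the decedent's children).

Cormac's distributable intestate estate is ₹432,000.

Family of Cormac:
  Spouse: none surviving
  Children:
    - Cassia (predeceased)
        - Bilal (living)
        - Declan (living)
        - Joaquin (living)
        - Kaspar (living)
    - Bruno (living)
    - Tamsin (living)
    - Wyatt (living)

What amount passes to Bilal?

Bilal receives ₹27,000.

The entire ₹432,000 passes to the descendants.
That amount (₹432,000) is divided into 4 shares of ₹108,000: Bruno, Tamsin, and Wyatt each take ₹108,000; Cassia's ₹108,000 share passes to Cassia's issue.
Cassia's share (₹108,000) is divided into 4 shares of ₹27,000: Bilal, Declan, Joaquin, and Kaspar each take ₹27,000.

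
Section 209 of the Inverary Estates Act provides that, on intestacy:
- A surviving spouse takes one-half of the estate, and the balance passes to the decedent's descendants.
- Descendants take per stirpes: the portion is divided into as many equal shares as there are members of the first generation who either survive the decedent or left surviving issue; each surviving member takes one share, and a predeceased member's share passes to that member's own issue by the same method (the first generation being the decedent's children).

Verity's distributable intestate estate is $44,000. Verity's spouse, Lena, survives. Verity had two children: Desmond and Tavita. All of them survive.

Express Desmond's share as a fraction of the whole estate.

Lena takes one-half of $44,000 = $22,000. The remaining $22,000 passes to the descendants.
The descendants' portion ($22,000) is divided into 2 shares of $11,000: Desmond and Tavita each take $11,000.

Desmond receives 1/4 of the estate.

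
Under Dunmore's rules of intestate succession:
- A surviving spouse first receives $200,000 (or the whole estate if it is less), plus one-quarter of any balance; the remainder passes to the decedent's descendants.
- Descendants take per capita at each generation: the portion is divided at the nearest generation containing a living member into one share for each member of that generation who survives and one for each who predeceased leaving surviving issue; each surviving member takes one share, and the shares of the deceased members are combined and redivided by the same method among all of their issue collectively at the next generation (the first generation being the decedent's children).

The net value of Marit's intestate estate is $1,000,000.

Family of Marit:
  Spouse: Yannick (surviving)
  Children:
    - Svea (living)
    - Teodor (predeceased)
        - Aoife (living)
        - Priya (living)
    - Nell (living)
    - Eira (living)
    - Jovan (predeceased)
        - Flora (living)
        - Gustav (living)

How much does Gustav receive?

Yannick first takes $200,000, leaving a balance of $800,000. Yannick then takes one-quarter of the balance ($200,000), for a total of $400,000. The remaining $600,000 passes to the descendants.
The descendants' portion ($600,000) is divided at the children's generation into 5 shares of $120,000. Svea, Nell, and Eira each take $120,000. The 2 shares of the deceased (Teodor and Jovan) are combined into a pool of $240,000.
That pool ($240,000) is divided at the grandchildren's generation equally among Aoife, Priya, Flora, and Gustav: $60,000 each.

Gustav receives $60,000.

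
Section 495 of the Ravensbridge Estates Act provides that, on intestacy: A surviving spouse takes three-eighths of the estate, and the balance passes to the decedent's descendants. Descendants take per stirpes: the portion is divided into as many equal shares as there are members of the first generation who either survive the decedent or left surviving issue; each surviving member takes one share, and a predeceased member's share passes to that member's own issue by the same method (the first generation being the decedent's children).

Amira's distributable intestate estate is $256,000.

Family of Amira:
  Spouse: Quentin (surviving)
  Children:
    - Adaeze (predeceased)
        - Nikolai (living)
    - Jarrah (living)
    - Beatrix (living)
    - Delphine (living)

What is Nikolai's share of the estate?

Quentin takes three-eighths of $256,000 = $96,000. The remaining $160,000 passes to the descendants.
The descendants' portion ($160,000) is divided into 4 shares of $40,000: Jarrah, Beatrix, and Delphine each take $40,000; Adaeze's $40,000 share passes to Adaeze's issue.
Adaeze's share ($40,000) passes entirely to Nikolai.

Nikolai receives $40,000.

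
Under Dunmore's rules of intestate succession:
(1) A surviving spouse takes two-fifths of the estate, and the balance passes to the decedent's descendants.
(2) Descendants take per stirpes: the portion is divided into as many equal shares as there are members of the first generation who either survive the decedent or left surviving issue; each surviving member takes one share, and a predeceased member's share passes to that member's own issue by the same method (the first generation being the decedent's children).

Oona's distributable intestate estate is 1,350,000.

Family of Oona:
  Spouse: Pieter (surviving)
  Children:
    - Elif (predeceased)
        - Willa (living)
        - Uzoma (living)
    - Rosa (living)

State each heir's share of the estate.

Pieter takes two-fifths of 1,350,000 = 540,000. The remaining 810,000 passes to the descendants.
The descendants' portion (810,000) is divided into 2 shares of 405,000: Rosa takes 405,000; Elif's 405,000 share passes to Elif's issue.
Elif's share (405,000) is divided into 2 shares of 202,500: Willa and Uzoma each take 202,500.

Pieter: 540,000; Willa: 202,500; Uzoma: 202,500; Rosa: 405,000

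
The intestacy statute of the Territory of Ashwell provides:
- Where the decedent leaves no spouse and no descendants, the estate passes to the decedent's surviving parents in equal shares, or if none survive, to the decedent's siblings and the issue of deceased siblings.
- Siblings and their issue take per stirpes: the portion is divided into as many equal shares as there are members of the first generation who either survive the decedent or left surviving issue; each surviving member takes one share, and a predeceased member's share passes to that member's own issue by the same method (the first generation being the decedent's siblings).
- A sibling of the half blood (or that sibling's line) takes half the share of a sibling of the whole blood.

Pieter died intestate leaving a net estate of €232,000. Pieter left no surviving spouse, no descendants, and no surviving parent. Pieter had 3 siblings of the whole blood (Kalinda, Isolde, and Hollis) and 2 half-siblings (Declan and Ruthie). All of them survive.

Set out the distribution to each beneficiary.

The entire €232,000 passes to the siblings and their issue.
Counting each half-blood sibling's line as half a unit, there are 4 units in €232,000, so one unit is €58,000. Whole-blood lines (Kalinda, Isolde, and Hollis) take €58,000 each; half-blood lines (Declan and Ruthie) take €29,000 each.

Declan: €29,000; Ruthie: €29,000; Kalinda: €58,000; Isolde: €58,000; Hollis: €58,000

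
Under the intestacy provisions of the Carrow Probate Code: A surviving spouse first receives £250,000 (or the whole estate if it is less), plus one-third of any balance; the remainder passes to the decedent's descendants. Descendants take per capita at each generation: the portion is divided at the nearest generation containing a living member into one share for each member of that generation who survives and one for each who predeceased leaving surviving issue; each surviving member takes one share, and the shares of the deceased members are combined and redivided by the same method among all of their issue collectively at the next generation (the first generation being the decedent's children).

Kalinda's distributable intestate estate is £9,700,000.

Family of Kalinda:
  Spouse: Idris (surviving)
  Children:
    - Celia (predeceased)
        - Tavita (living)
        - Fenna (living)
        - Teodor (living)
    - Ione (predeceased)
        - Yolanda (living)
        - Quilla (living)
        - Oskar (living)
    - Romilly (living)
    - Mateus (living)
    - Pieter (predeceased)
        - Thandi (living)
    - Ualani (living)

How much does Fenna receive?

Idris first takes £250,000, leaving a balance of £9,450,000. Idris then takes one-third of the balance (£3,150,000), for a total of £3,400,000. The remaining £6,300,000 passes to the descendants.
The descendants' portion (£6,300,000) is divided at the children's generation into 6 shares of £1,050,000. Romilly, Mateus, and Ualani each take £1,050,000. The 3 shares of the deceased (Celia, Ione, and Pieter) are combined into a pool of £3,150,000.
That pool (£3,150,000) is divided at the grandchildren's generation equally among Tavita, Fenna, Teodor, Yolanda, Quilla, Oskar, and Thandi: £450,000 each.

Fenna receives £450,000.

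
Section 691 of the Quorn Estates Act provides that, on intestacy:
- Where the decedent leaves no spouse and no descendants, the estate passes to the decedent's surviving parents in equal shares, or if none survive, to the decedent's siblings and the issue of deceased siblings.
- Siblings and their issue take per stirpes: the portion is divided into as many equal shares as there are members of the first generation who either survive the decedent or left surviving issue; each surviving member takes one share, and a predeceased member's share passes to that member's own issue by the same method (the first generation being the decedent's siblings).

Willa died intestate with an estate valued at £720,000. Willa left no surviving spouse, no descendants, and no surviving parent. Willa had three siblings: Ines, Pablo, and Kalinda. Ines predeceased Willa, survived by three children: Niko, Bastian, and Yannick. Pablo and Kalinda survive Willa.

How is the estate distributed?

The entire £720,000 passes to the siblings and their issue.
That amount (£720,000) is divided into 3 shares of £240,000: Pablo and Kalinda each take £240,000; Ines's £240,000 share passes to Ines's issue.
Ines's share (£240,000) is divided into 3 shares of £80,000: Niko, Bastian, and Yannick each take £80,000.

Niko: £80,000; Bastian: £80,000; Yannick: £80,000; Pablo: £240,000; Kalinda: £240,000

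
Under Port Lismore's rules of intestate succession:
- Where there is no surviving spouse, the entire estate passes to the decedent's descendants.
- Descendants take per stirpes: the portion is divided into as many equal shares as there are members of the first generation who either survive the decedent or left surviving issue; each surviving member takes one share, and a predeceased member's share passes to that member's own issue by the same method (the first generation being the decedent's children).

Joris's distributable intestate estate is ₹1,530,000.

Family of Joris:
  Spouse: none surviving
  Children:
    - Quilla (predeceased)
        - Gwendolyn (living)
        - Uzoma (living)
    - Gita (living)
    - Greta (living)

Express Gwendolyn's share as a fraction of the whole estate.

Gwendolyn receives 1/6 of the estate.

The entire ₹1,530,000 passes to the descendants.
That amount (₹1,530,000) is divided into 3 shares of ₹510,000: Gita and Greta each take ₹510,000; Quilla's ₹510,000 share passes to Quilla's issue.
Quilla's share (₹510,000) is divided into 2 shares of ₹255,000: Gwendolyn and Uzoma each take ₹255,000.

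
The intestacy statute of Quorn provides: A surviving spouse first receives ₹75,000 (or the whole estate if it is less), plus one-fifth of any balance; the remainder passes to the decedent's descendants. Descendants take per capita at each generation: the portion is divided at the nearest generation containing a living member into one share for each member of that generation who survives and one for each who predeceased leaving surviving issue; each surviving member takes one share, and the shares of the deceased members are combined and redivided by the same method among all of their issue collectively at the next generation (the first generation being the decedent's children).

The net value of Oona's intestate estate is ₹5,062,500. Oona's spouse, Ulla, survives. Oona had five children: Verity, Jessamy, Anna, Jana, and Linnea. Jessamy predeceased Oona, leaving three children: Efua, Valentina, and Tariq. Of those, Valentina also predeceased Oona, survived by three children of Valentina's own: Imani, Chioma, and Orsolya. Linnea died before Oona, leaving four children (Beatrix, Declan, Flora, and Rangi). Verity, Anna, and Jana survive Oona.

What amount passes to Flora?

Flora receives ₹228,000.

Ulla first takes ₹75,000, leaving a balance of ₹4,987,500. Ulla then takes one-fifth of the balance (₹997,500), for a total of ₹1,072,500. The remaining ₹3,990,000 passes to the descendants.
The descendants' portion (₹3,990,000) is divided at the children's generation into 5 shares of ₹798,000. Verity, Anna, and Jana each take ₹798,000. The 2 shares of the deceased (Jessamy and Linnea) are combined into a pool of ₹1,596,000.
That pool (₹1,596,000) is divided at the grandchildren's generation into 7 shares of ₹228,000. Efua, Tariq, Beatrix, Declan, Flora, and Rangi each take ₹228,000. The remaining share for the deceased Valentina (₹228,000) is carried to the next generation.
That pool (₹228,000) is divided at the great-grandchildren's generation equally among Imani, Chioma, and Orsolya: ₹76,000 each.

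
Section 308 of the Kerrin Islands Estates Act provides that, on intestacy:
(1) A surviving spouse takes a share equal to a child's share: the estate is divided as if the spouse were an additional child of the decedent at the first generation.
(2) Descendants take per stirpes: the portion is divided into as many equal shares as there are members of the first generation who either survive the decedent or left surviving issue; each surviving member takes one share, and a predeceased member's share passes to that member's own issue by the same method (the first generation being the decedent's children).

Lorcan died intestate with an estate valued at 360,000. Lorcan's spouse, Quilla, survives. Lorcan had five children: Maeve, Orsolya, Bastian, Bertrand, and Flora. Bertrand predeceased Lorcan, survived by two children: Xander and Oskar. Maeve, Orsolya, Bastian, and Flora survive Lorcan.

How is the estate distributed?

Quilla: 60,000; Maeve: 60,000; Orsolya: 60,000; Bastian: 60,000; Xander: 30,000; Oskar: 30,000; Flora: 60,000

The spouse counts as an additional share at the children's level, so there are 6 primary shares of 60,000. Quilla takes one such share (60,000).
The children's combined portion (300,000) is divided into 5 shares of 60,000: Maeve, Orsolya, Bastian, and Flora each take 60,000; Bertrand's 60,000 share passes to Bertrand's issue.
Bertrand's share (60,000) is divided into 2 shares of 30,000: Xander and Oskar each take 30,000.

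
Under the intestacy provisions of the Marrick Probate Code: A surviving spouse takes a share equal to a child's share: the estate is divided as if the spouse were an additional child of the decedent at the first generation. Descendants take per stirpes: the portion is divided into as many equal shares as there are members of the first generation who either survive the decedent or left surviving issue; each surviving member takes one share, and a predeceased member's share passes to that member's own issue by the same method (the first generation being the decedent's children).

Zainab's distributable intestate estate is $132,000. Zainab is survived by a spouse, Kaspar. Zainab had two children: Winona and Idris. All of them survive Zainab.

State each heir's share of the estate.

The spouse counts as an additional share at the children's level, so there are 3 primary shares of $44,000. Kaspar takes one such share ($44,000).
The children's combined portion ($88,000) is divided into 2 shares of $44,000: Winona and Idris each take $44,000.

Kaspar: $44,000; Winona: $44,000; Idris: $44,000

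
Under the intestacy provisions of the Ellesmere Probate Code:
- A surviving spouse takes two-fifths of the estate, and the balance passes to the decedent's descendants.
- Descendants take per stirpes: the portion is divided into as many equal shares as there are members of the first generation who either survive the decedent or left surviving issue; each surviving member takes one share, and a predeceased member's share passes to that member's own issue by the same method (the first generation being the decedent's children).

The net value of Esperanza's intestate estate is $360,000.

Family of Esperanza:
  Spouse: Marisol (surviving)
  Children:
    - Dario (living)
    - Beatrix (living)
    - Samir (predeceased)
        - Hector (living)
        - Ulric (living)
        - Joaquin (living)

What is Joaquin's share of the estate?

Joaquin receives $24,000.

Marisol takes two-fifths of $360,000 = $144,000. The remaining $216,000 passes to the descendants.
The descendants' portion ($216,000) is divided into 3 shares of $72,000: Dario and Beatrix each take $72,000; Samir's $72,000 share passes to Samir's issue.
Samir's share ($72,000) is divided into 3 shares of $24,000: Hector, Ulric, and Joaquin each take $24,000.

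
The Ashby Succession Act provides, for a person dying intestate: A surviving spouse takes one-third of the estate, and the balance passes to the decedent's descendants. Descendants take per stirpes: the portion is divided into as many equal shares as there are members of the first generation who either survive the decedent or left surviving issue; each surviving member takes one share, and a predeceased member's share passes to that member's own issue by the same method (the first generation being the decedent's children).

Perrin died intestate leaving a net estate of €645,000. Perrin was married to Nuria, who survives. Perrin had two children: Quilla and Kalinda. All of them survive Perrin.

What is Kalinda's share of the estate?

Nuria takes one-third of €645,000 = €215,000. The remaining €430,000 passes to the descendants.
The descendants' portion (€430,000) is divided into 2 shares of €215,000: Quilla and Kalinda each take €215,000.

Kalinda receives €215,000.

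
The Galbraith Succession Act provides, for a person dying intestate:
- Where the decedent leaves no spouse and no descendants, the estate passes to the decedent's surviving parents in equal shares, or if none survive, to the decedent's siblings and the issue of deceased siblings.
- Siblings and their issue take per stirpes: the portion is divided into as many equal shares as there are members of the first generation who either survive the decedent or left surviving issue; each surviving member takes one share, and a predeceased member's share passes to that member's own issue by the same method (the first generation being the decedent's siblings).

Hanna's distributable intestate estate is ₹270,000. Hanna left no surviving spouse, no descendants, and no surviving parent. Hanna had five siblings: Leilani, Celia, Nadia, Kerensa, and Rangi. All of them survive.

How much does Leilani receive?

Leilani receives ₹54,000.

The entire ₹270,000 passes to the siblings and their issue.
That amount (₹270,000) is divided into 5 shares of ₹54,000: Leilani, Celia, Nadia, Kerensa, and Rangi each take ₹54,000.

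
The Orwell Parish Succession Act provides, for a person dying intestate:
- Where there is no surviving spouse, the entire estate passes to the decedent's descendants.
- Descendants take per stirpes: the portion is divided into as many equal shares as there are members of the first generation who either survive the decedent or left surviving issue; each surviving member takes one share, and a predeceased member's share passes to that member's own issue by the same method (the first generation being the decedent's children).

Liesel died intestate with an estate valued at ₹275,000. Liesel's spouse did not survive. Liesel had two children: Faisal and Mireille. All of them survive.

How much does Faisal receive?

Faisal receives ₹137,500.

The entire ₹275,000 passes to the descendants.
That amount (₹275,000) is divided into 2 shares of ₹137,500: Faisal and Mireille each take ₹137,500.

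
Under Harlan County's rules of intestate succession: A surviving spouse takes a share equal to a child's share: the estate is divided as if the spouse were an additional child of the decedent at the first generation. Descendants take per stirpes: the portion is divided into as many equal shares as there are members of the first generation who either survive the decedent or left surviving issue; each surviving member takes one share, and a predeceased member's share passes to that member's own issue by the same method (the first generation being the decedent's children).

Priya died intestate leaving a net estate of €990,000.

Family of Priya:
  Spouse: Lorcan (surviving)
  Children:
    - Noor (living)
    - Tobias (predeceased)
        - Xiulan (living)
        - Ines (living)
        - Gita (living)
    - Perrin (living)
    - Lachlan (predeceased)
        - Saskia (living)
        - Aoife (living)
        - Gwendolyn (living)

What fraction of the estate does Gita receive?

The spouse counts as an additional share at the children's level, so there are 5 primary shares of €198,000. Lorcan takes one such share (€198,000).
The children's combined portion (€792,000) is divided into 4 shares of €198,000: Noor and Perrin each take €198,000; Tobias's €198,000 share passes to Tobias's issue; Lachlan's €198,000 share passes to Lachlan's issue.
Tobias's share (€198,000) is divided into 3 shares of €66,000: Xiulan, Ines, and Gita each take €66,000.
Lachlan's share (€198,000) is divided into 3 shares of €66,000: Saskia, Aoife, and Gwendolyn each take €66,000.

Gita receives 1/15 of the estate.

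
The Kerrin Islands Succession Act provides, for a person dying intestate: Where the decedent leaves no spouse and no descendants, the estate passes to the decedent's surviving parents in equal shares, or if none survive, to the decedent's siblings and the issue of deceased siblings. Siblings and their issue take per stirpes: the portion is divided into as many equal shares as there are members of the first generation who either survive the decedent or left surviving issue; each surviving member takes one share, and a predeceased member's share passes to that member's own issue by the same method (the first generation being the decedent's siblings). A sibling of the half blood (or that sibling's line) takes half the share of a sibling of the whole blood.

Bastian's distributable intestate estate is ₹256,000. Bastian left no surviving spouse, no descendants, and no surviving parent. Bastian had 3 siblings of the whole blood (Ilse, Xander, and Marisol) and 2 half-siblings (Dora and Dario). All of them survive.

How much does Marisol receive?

Marisol receives ₹64,000.

The entire ₹256,000 passes to the siblings and their issue.
Counting each half-blood sibling's line as half a unit, there are 4 units in ₹256,000, so one unit is ₹64,000. Whole-blood lines (Ilse, Xander, and Marisol) take ₹64,000 each; half-blood lines (Dora and Dario) take ₹32,000 each.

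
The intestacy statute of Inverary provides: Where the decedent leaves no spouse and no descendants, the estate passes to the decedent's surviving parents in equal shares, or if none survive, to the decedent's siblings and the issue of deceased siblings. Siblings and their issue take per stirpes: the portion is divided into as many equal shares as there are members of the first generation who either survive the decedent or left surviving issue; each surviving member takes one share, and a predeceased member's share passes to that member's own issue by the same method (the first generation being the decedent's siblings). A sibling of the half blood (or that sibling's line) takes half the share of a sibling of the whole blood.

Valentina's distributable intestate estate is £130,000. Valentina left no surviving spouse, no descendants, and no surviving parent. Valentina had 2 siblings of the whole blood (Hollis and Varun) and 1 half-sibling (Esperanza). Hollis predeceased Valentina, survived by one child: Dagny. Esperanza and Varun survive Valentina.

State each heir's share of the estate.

Esperanza: £26,000; Dagny: £52,000; Varun: £52,000

The entire £130,000 passes to the siblings and their issue.
Counting each half-blood sibling's line as half a unit, there are 5/2 units in £130,000, so one unit is £52,000. Whole-blood lines (Hollis and Varun) take £52,000 each; half-blood lines (Esperanza) take £26,000 each.
Hollis's share (£52,000) passes entirely to Dagny.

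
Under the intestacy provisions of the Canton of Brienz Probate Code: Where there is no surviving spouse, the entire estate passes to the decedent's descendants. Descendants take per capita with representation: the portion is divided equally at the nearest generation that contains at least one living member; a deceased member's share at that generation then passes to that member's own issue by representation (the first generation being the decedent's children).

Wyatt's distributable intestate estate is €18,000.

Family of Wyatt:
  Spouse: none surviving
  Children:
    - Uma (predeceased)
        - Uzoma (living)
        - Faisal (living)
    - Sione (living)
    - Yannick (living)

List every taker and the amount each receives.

The entire €18,000 passes to the descendants.
That amount (€18,000) is divided into 3 shares of €6,000: Sione and Yannick each take €6,000; Uma's €6,000 share passes to Uma's issue.
Uma's share (€6,000) is divided into 2 shares of €3,000: Uzoma and Faisal each take €3,000.

Uzoma: €3,000; Faisal: €3,000; Sione: €6,000; Yannick: €6,000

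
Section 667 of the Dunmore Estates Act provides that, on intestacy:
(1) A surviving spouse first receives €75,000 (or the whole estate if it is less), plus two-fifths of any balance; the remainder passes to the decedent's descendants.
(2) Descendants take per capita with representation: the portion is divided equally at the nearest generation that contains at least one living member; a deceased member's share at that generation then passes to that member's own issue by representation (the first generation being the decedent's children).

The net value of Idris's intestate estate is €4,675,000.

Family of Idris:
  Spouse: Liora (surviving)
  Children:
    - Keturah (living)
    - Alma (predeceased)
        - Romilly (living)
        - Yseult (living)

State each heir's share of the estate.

Liora: €1,915,000; Keturah: €1,380,000; Romilly: €690,000; Yseult: €690,000

Liora first takes €75,000, leaving a balance of €4,600,000. Liora then takes two-fifths of the balance (€1,840,000), for a total of €1,915,000. The remaining €2,760,000 passes to the descendants.
The descendants' portion (€2,760,000) is divided into 2 shares of €1,380,000: Keturah takes €1,380,000; Alma's €1,380,000 share passes to Alma's issue.
Alma's share (€1,380,000) is divided into 2 shares of €690,000: Romilly and Yseult each take €690,000.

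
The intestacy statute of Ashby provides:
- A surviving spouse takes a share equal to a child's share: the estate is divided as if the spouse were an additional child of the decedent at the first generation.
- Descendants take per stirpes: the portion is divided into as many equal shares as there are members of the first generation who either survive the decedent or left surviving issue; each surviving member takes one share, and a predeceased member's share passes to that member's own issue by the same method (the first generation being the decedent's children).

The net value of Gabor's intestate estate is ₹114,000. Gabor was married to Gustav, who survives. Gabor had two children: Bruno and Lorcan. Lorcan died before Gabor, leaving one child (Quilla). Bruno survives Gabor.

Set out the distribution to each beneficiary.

Gustav: ₹38,000; Bruno: ₹38,000; Quilla: ₹38,000

The spouse counts as an additional share at the children's level, so there are 3 primary shares of ₹38,000. Gustav takes one such share (₹38,000).
The children's combined portion (₹76,000) is divided into 2 shares of ₹38,000: Bruno takes ₹38,000; Lorcan's ₹38,000 share passes to Lorcan's issue.
Lorcan's share (₹38,000) passes entirely to Quilla.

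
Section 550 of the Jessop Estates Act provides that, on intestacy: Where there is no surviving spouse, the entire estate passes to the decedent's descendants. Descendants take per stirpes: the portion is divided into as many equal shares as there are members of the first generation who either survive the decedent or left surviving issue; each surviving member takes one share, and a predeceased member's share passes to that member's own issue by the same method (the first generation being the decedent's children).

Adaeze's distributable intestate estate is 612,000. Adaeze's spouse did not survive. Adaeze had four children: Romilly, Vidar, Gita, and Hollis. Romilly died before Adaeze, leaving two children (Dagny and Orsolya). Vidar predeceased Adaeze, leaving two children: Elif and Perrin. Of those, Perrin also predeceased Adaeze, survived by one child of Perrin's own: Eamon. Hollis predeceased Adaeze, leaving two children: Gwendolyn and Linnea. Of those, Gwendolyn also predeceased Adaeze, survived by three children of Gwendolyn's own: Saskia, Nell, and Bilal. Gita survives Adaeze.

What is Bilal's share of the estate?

Bilal receives 25,500.

The entire 612,000 passes to the descendants.
That amount (612,000) is divided into 4 shares of 153,000: Gita takes 153,000; Romilly's 153,000 share passes to Romilly's issue; Vidar's 153,000 share passes to Vidar's issue; Hollis's 153,000 share passes to Hollis's issue.
Romilly's share (153,000) is divided into 2 shares of 76,500: Dagny and Orsolya each take 76,500.
Vidar's share (153,000) is divided into 2 shares of 76,500: Elif takes 76,500; Perrin's 76,500 share passes to Perrin's issue.
Perrin's share (76,500) passes entirely to Eamon.
Hollis's share (153,000) is divided into 2 shares of 76,500: Linnea takes 76,500; Gwendolyn's 76,500 share passes to Gwendolyn's issue.
Gwendolyn's share (76,500) is divided into 3 shares of 25,500: Saskia, Nell, and Bilal each take 25,500.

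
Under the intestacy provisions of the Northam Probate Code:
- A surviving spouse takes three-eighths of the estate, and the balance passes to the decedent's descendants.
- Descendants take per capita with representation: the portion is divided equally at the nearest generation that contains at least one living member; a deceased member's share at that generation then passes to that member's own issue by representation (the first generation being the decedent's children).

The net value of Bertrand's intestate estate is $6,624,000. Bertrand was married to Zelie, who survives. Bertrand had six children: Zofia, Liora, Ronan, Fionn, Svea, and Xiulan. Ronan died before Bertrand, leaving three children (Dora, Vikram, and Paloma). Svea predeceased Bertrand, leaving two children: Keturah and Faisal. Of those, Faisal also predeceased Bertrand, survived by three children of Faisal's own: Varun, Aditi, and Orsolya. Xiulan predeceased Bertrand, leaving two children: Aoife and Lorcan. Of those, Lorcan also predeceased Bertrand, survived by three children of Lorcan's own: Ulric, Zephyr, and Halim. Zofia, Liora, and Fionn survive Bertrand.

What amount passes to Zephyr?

Zephyr receives $115,000.

Zelie takes three-eighths of $6,624,000 = $2,484,000. The remaining $4,140,000 passes to the descendants.
The descendants' portion ($4,140,000) is divided into 6 shares of $690,000: Zofia, Liora, and Fionn each take $690,000; Ronan's $690,000 share passes to Ronan's issue; Svea's $690,000 share passes to Svea's issue; Xiulan's $690,000 share passes to Xiulan's issue.
Ronan's share ($690,000) is divided into 3 shares of $230,000: Dora, Vikram, and Paloma each take $230,000.
Svea's share ($690,000) is divided into 2 shares of $345,000: Keturah takes $345,000; Faisal's $345,000 share passes to Faisal's issue.
Faisal's share ($345,000) is divided into 3 shares of $115,000: Varun, Aditi, and Orsolya each take $115,000.
Xiulan's share ($690,000) is divided into 2 shares of $345,000: Aoife takes $345,000; Lorcan's $345,000 share passes to Lorcan's issue.
Lorcan's share ($345,000) is divided into 3 shares of $115,000: Ulric, Zephyr, and Halim each take $115,000.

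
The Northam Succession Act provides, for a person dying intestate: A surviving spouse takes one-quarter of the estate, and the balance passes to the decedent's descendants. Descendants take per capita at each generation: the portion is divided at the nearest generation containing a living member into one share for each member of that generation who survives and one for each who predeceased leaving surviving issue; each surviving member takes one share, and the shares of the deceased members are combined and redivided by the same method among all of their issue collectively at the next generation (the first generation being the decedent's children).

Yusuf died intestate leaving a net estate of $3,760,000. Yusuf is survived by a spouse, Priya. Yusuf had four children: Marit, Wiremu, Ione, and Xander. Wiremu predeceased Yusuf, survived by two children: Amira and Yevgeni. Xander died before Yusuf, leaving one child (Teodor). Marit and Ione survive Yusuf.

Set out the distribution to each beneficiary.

Priya: $940,000; Marit: $705,000; Amira: $470,000; Yevgeni: $470,000; Ione: $705,000; Teodor: $470,000

Priya takes one-quarter of $3,760,000 = $940,000. The remaining $2,820,000 passes to the descendants.
The descendants' portion ($2,820,000) is divided at the children's generation into 4 shares of $705,000. Marit and Ione each take $705,000. The 2 shares of the deceased (Wiremu and Xander) are combined into a pool of $1,410,000.
That pool ($1,410,000) is divided at the grandchildren's generation equally among Amira, Yevgeni, and Teodor: $470,000 each.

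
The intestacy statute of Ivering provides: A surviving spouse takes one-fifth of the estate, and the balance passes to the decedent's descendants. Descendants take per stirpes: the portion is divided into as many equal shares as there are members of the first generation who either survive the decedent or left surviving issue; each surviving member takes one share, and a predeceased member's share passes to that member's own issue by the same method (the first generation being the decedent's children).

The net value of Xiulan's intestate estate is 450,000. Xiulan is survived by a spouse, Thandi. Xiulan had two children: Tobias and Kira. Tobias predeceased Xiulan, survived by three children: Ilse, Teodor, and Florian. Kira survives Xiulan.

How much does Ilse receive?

Ilse receives 60,000.

Thandi takes one-fifth of 450,000 = 90,000. The remaining 360,000 passes to the descendants.
The descendants' portion (360,000) is divided into 2 shares of 180,000: Kira takes 180,000; Tobias's 180,000 share passes to Tobias's issue.
Tobias's share (180,000) is divided into 3 shares of 60,000: Ilse, Teodor, and Florian each take 60,000.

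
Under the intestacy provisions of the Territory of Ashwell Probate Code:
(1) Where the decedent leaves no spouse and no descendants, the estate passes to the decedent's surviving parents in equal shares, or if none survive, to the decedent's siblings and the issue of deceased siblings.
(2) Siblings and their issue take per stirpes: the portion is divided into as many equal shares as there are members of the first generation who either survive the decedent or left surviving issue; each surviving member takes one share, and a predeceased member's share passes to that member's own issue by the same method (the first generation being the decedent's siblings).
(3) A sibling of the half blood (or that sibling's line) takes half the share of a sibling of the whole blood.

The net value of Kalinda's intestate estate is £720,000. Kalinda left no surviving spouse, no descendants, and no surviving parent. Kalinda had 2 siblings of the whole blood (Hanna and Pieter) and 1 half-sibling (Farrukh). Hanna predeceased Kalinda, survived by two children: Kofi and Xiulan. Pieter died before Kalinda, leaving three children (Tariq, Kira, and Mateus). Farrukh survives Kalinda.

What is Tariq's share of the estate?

Tariq receives £96,000.

The entire £720,000 passes to the siblings and their issue.
Counting each half-blood sibling's line as half a unit, there are 5/2 units in £720,000, so one unit is £288,000. Whole-blood lines (Hanna and Pieter) take £288,000 each; half-blood lines (Farrukh) take £144,000 each.
Hanna's share (£288,000) is divided into 2 shares of £144,000: Kofi and Xiulan each take £144,000.
Pieter's share (£288,000) is divided into 3 shares of £96,000: Tariq, Kira, and Mateus each take £96,000.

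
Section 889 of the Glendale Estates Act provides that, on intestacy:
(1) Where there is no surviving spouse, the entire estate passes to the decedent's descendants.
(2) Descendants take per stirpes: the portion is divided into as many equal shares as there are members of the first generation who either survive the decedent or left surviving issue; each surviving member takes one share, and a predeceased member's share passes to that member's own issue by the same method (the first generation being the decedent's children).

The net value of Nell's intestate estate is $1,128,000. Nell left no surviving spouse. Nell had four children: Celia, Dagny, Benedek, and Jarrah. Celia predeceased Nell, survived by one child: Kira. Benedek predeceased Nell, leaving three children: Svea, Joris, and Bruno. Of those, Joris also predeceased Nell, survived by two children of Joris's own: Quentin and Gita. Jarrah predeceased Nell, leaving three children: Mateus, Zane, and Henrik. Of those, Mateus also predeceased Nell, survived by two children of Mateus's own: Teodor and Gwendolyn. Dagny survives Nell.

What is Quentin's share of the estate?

Quentin receives $47,000.

The entire $1,128,000 passes to the descendants.
That amount ($1,128,000) is divided into 4 shares of $282,000: Dagny takes $282,000; Celia's $282,000 share passes to Celia's issue; Benedek's $282,000 share passes to Benedek's issue; Jarrah's $282,000 share passes to Jarrah's issue.
Celia's share ($282,000) passes entirely to Kira.
Benedek's share ($282,000) is divided into 3 shares of $94,000: Svea and Bruno each take $94,000; Joris's $94,000 share passes to Joris's issue.
Joris's share ($94,000) is divided into 2 shares of $47,000: Quentin and Gita each take $47,000.
Jarrah's share ($282,000) is divided into 3 shares of $94,000: Zane and Henrik each take $94,000; Mateus's $94,000 share passes to Mateus's issue.
Mateus's share ($94,000) is divided into 2 shares of $47,000: Teodor and Gwendolyn each take $47,000.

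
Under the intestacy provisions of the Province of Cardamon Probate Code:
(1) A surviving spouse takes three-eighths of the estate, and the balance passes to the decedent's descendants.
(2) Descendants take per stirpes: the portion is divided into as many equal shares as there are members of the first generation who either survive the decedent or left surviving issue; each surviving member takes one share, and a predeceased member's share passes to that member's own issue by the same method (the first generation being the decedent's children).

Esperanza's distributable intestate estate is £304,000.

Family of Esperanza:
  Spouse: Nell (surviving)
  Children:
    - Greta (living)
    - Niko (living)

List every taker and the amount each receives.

Nell: £114,000; Greta: £95,000; Niko: £95,000

Nell takes three-eighths of £304,000 = £114,000. The remaining £190,000 passes to the descendants.
The descendants' portion (£190,000) is divided into 2 shares of £95,000: Greta and Niko each take £95,000.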